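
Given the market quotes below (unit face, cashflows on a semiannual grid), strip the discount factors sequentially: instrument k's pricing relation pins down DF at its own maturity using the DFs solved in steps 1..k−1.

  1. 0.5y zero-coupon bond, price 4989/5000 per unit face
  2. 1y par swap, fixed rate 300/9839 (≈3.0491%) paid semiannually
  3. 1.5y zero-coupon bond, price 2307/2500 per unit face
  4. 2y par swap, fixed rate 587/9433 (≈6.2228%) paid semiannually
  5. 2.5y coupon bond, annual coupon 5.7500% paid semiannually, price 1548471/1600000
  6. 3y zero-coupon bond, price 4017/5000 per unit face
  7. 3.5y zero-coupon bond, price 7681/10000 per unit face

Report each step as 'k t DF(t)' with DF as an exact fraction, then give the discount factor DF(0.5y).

1 1/2 4989/5000
2 1 97/100
3 3/2 2307/2500
4 2 4413/5000
5 5/2 8353/10000
6 3 4017/5000
7 7/2 7681/10000
DF(0.5y) = 4989/5000 ≈ 0.997800

step 1 [0.5y] zero: DF = P = 4989/5000 ≈ 0.997800
step 2 [1y] swap r/2=150/9839: DF=(1 − 150/9839·(0.997800))/(1+150/9839) = 97/100 ≈ 0.970000
step 3 [1.5y] zero: DF = P = 2307/2500 ≈ 0.922800
step 4 [2y] swap r/2=587/18866: DF=(1 − 587/18866·(0.997800+0.970000+0.922800))/(1+587/18866) = 4413/5000 ≈ 0.882600
step 5 [2.5y] bond c/2=23/800: DF=(1548471/1600000 − 23/800·(0.997800+0.970000+0.922800+0.882600))/(1+23/800) = 8353/10000 ≈ 0.835300
step 6 [3y] zero: DF = P = 4017/5000 ≈ 0.803400
step 7 [3.5y] zero: DF = P = 7681/10000 ≈ 0.768100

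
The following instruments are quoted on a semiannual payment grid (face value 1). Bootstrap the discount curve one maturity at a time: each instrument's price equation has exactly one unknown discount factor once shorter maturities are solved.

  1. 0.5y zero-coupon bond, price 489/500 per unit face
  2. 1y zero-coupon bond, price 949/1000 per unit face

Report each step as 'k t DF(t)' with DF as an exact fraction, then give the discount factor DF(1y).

1 1/2 489/500
2 1 949/1000
DF(1y) = 949/1000 ≈ 0.949000

step 1 [0.5y] zero: DF = P = 489/500 ≈ 0.978000
step 2 [1y] zero: DF = P = 949/1000 ≈ 0.949000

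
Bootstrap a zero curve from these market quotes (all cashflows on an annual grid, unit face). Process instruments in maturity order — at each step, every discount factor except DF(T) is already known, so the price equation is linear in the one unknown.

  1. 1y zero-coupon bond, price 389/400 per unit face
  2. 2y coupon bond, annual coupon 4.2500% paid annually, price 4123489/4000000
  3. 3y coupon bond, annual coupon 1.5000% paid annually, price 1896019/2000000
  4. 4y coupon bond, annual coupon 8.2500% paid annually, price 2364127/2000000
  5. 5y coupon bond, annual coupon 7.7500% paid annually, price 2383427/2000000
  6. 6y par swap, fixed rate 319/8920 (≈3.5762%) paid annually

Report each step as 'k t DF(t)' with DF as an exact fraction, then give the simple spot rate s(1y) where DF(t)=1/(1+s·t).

step 1 [1y] zero: DF = P = 389/400 ≈ 0.972500
step 2 [2y] bond c/1=17/400: DF=(4123489/4000000 − 17/400·(0.972500))/(1+17/400) = 2373/2500 ≈ 0.949200
step 3 [3y] bond c/1=3/200: DF=(1896019/2000000 − 3/200·(0.972500+0.949200))/(1+3/200) = 566/625 ≈ 0.905600
step 4 [4y] bond c/1=33/400: DF=(2364127/2000000 − 33/400·(0.972500+0.949200+0.905600))/(1+33/400) = 1753/2000 ≈ 0.876500
step 5 [5y] bond c/1=31/400: DF=(2383427/2000000 − 31/400·(0.972500+0.949200+0.905600+0.876500))/(1+31/400) = 2099/2500 ≈ 0.839600
step 6 [6y] swap r/1=319/8920: DF=(1 − 319/8920·(0.972500+0.949200+0.905600+0.876500+0.839600))/(1+319/8920) = 4043/5000 ≈ 0.808600

1 1 389/400
2 2 2373/2500
3 3 566/625
4 4 1753/2000
5 5 2099/2500
6 6 4043/5000
s(1y) = (1/(389/400) − 1)/(1) = 11/389 ≈ 2.8278%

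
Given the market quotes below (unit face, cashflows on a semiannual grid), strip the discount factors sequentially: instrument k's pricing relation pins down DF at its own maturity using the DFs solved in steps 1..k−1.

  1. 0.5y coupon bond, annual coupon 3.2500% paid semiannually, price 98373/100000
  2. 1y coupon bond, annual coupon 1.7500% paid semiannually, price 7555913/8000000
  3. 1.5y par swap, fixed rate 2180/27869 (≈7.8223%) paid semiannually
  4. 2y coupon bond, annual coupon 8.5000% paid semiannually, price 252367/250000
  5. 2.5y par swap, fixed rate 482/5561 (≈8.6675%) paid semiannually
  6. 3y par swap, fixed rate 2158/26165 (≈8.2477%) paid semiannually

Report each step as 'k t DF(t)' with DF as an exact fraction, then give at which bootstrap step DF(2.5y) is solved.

step 1 [0.5y] bond c/2=13/800: DF=(98373/100000 − 13/800·(0))/(1+13/800) = 121/125 ≈ 0.968000
step 2 [1y] bond c/2=7/800: DF=(7555913/8000000 − 7/800·(0.968000))/(1+7/800) = 9279/10000 ≈ 0.927900
step 3 [1.5y] swap r/2=1090/27869: DF=(1 − 1090/27869·(0.968000+0.927900))/(1+1090/27869) = 891/1000 ≈ 0.891000
step 4 [2y] bond c/2=17/400: DF=(252367/250000 − 17/400·(0.968000+0.927900+0.891000))/(1+17/400) = 8547/10000 ≈ 0.854700
step 5 [2.5y] swap r/2=241/5561: DF=(1 − 241/5561·(0.968000+0.927900+0.891000+0.854700))/(1+241/5561) = 1009/1250 ≈ 0.807200
step 6 [3y] swap r/2=1079/26165: DF=(1 − 1079/26165·(0.968000+0.927900+0.891000+0.854700+0.807200))/(1+1079/26165) = 3921/5000 ≈ 0.784200

1 1/2 121/125
2 1 9279/10000
3 3/2 891/1000
4 2 8547/10000
5 5/2 1009/1250
6 3 3921/5000
DF(2.5y) is solved at step 5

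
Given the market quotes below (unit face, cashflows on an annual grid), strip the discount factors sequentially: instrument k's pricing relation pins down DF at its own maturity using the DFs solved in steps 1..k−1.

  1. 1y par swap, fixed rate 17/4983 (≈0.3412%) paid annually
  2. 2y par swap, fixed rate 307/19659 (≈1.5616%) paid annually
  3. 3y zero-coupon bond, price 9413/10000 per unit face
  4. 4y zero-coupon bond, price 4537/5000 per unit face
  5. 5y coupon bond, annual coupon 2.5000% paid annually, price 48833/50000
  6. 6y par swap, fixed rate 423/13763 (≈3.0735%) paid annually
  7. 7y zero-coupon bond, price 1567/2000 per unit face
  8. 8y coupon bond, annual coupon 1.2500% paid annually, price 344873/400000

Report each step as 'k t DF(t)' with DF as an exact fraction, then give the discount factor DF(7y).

step 1 [1y] swap r/1=17/4983: DF=(1 − 17/4983·(0))/(1+17/4983) = 4983/5000 ≈ 0.996600
step 2 [2y] swap r/1=307/19659: DF=(1 − 307/19659·(0.996600))/(1+307/19659) = 9693/10000 ≈ 0.969300
step 3 [3y] zero: DF = P = 9413/10000 ≈ 0.941300
step 4 [4y] zero: DF = P = 4537/5000 ≈ 0.907400
step 5 [5y] bond c/1=1/40: DF=(48833/50000 − 1/40·(0.996600+0.969300+0.941300+0.907400))/(1+1/40) = 4299/5000 ≈ 0.859800
step 6 [6y] swap r/1=423/13763: DF=(1 − 423/13763·(0.996600+0.969300+0.941300+0.907400+0.859800))/(1+423/13763) = 2077/2500 ≈ 0.830800
step 7 [7y] zero: DF = P = 1567/2000 ≈ 0.783500
step 8 [8y] bond c/1=1/80: DF=(344873/400000 − 1/80·(0.996600+0.969300+0.941300+0.907400+0.859800+0.830800+0.783500))/(1+1/80) = 7739/10000 ≈ 0.773900

1 1 4983/5000
2 2 9693/10000
3 3 9413/10000
4 4 4537/5000
5 5 4299/5000
6 6 2077/2500
7 7 1567/2000
8 8 7739/10000
DF(7y) = 1567/2000 ≈ 0.783500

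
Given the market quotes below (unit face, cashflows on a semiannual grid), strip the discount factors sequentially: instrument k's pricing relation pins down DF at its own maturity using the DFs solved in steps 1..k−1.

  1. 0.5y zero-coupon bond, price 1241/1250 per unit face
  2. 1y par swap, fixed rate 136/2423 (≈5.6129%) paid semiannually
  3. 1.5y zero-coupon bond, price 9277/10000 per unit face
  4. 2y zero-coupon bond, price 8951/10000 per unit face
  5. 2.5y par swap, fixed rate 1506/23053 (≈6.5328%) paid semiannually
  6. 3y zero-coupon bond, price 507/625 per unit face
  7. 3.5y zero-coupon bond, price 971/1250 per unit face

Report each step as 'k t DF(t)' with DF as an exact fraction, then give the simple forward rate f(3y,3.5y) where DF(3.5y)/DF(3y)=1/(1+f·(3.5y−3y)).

1 1/2 1241/1250
2 1 591/625
3 3/2 9277/10000
4 2 8951/10000
5 5/2 4247/5000
6 3 507/625
7 7/2 971/1250
f(3y,3.5y) = ((507/625)/(971/1250) − 1)/(1/2) = 86/971 ≈ 8.8568%

step 1 [0.5y] zero: DF = P = 1241/1250 ≈ 0.992800
step 2 [1y] swap r/2=68/2423: DF=(1 − 68/2423·(0.992800))/(1+68/2423) = 591/625 ≈ 0.945600
step 3 [1.5y] zero: DF = P = 9277/10000 ≈ 0.927700
step 4 [2y] zero: DF = P = 8951/10000 ≈ 0.895100
step 5 [2.5y] swap r/2=753/23053: DF=(1 − 753/23053·(0.992800+0.945600+0.927700+0.895100))/(1+753/23053) = 4247/5000 ≈ 0.849400
step 6 [3y] zero: DF = P = 507/625 ≈ 0.811200
step 7 [3.5y] zero: DF = P = 971/1250 ≈ 0.776800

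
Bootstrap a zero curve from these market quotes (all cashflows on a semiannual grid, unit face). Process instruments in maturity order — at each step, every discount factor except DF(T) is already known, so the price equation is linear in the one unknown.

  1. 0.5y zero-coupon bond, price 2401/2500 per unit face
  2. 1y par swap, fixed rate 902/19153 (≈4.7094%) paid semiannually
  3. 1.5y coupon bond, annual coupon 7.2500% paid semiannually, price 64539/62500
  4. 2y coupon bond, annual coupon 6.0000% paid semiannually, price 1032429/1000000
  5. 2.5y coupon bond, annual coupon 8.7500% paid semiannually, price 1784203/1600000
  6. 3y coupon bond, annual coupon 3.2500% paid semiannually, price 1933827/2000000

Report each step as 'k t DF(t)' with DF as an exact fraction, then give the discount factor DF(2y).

step 1 [0.5y] zero: DF = P = 2401/2500 ≈ 0.960400
step 2 [1y] swap r/2=451/19153: DF=(1 − 451/19153·(0.960400))/(1+451/19153) = 9549/10000 ≈ 0.954900
step 3 [1.5y] bond c/2=29/800: DF=(64539/62500 − 29/800·(0.960400+0.954900))/(1+29/800) = 1859/2000 ≈ 0.929500
step 4 [2y] bond c/2=3/100: DF=(1032429/1000000 − 3/100·(0.960400+0.954900+0.929500))/(1+3/100) = 1839/2000 ≈ 0.919500
step 5 [2.5y] bond c/2=7/160: DF=(1784203/1600000 − 7/160·(0.960400+0.954900+0.929500+0.919500))/(1+7/160) = 4553/5000 ≈ 0.910600
step 6 [3y] bond c/2=13/800: DF=(1933827/2000000 − 13/800·(0.960400+0.954900+0.929500+0.919500+0.910600))/(1+13/800) = 8767/10000 ≈ 0.876700

1 1/2 2401/2500
2 1 9549/10000
3 3/2 1859/2000
4 2 1839/2000
5 5/2 4553/5000
6 3 8767/10000
DF(2y) = 1839/2000 ≈ 0.919500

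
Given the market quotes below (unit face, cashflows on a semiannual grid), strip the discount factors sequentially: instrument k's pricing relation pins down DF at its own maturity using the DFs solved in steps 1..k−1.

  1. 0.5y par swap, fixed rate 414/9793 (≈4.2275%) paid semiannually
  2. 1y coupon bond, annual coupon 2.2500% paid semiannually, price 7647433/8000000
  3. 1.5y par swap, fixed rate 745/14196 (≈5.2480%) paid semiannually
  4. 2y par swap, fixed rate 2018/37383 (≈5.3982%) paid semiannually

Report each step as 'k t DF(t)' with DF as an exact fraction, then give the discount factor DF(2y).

step 1 [0.5y] swap r/2=207/9793: DF=(1 − 207/9793·(0))/(1+207/9793) = 9793/10000 ≈ 0.979300
step 2 [1y] bond c/2=9/800: DF=(7647433/8000000 − 9/800·(0.979300))/(1+9/800) = 584/625 ≈ 0.934400
step 3 [1.5y] swap r/2=745/28392: DF=(1 − 745/28392·(0.979300+0.934400))/(1+745/28392) = 1851/2000 ≈ 0.925500
step 4 [2y] swap r/2=1009/37383: DF=(1 − 1009/37383·(0.979300+0.934400+0.925500))/(1+1009/37383) = 8991/10000 ≈ 0.899100

1 1/2 9793/10000
2 1 584/625
3 3/2 1851/2000
4 2 8991/10000
DF(2y) = 8991/10000 ≈ 0.899100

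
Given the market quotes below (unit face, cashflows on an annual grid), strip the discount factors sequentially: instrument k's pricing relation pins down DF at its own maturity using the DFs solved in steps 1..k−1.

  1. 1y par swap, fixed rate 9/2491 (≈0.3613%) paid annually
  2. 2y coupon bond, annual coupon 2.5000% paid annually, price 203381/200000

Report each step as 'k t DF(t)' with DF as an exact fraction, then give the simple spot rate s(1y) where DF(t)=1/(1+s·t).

1 1 2491/2500
2 2 4839/5000
s(1y) = (1/(2491/2500) − 1)/(1) = 9/2491 ≈ 0.3613%

step 1 [1y] swap r/1=9/2491: DF=(1 − 9/2491·(0))/(1+9/2491) = 2491/2500 ≈ 0.996400
step 2 [2y] bond c/1=1/40: DF=(203381/200000 − 1/40·(0.996400))/(1+1/40) = 4839/5000 ≈ 0.967800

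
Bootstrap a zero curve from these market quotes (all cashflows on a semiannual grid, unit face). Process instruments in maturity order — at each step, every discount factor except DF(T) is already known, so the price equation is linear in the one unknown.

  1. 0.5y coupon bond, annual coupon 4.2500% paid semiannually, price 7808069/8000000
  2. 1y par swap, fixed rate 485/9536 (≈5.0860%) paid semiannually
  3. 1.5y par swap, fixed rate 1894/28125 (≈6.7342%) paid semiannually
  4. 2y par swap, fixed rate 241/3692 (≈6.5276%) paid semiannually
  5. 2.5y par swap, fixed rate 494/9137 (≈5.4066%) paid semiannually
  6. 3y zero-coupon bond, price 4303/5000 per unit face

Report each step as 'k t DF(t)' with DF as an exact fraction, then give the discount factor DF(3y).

1 1/2 9557/10000
2 1 1903/2000
3 3/2 9053/10000
4 2 1759/2000
5 5/2 1753/2000
6 3 4303/5000
DF(3y) = 4303/5000 ≈ 0.860600

step 1 [0.5y] bond c/2=17/800: DF=(7808069/8000000 − 17/800·(0))/(1+17/800) = 9557/10000 ≈ 0.955700
step 2 [1y] swap r/2=485/19072: DF=(1 − 485/19072·(0.955700))/(1+485/19072) = 1903/2000 ≈ 0.951500
step 3 [1.5y] swap r/2=947/28125: DF=(1 − 947/28125·(0.955700+0.951500))/(1+947/28125) = 9053/10000 ≈ 0.905300
step 4 [2y] swap r/2=241/7384: DF=(1 − 241/7384·(0.955700+0.951500+0.905300))/(1+241/7384) = 1759/2000 ≈ 0.879500
step 5 [2.5y] swap r/2=247/9137: DF=(1 − 247/9137·(0.955700+0.951500+0.905300+0.879500))/(1+247/9137) = 1753/2000 ≈ 0.876500
step 6 [3y] zero: DF = P = 4303/5000 ≈ 0.860600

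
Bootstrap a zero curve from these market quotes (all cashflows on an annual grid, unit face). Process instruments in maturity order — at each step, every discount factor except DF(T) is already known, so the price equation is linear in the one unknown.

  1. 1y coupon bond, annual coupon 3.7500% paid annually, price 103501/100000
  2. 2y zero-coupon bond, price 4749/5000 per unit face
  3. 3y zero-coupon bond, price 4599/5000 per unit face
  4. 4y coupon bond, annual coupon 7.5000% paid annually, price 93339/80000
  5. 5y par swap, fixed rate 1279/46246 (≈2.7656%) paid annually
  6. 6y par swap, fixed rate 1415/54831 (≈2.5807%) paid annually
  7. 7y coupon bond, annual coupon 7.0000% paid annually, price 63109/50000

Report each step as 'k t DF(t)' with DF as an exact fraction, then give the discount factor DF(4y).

step 1 [1y] bond c/1=3/80: DF=(103501/100000 − 3/80·(0))/(1+3/80) = 1247/1250 ≈ 0.997600
step 2 [2y] zero: DF = P = 4749/5000 ≈ 0.949800
step 3 [3y] zero: DF = P = 4599/5000 ≈ 0.919800
step 4 [4y] bond c/1=3/40: DF=(93339/80000 − 3/40·(0.997600+0.949800+0.919800))/(1+3/40) = 8853/10000 ≈ 0.885300
step 5 [5y] swap r/1=1279/46246: DF=(1 − 1279/46246·(0.997600+0.949800+0.919800+0.885300))/(1+1279/46246) = 8721/10000 ≈ 0.872100
step 6 [6y] swap r/1=1415/54831: DF=(1 − 1415/54831·(0.997600+0.949800+0.919800+0.885300+0.872100))/(1+1415/54831) = 1717/2000 ≈ 0.858500
step 7 [7y] bond c/1=7/100: DF=(63109/50000 − 7/100·(0.997600+0.949800+0.919800+0.885300+0.872100+0.858500))/(1+7/100) = 8209/10000 ≈ 0.820900

1 1 1247/1250
2 2 4749/5000
3 3 4599/5000
4 4 8853/10000
5 5 8721/10000
6 6 1717/2000
7 7 8209/10000
DF(4y) = 8853/10000 ≈ 0.885300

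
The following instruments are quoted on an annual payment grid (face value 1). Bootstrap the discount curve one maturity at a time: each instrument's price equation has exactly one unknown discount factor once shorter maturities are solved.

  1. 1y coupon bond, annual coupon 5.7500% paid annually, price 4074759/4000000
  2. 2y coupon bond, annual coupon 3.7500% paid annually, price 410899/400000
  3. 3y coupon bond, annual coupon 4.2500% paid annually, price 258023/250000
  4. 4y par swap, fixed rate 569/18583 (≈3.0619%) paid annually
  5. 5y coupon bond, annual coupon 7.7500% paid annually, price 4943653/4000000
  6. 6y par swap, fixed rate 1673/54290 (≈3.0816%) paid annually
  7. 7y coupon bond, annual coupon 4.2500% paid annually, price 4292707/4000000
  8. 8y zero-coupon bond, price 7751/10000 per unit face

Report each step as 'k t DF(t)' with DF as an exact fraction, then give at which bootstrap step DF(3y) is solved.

1 1 9633/10000
2 2 9553/10000
3 3 4559/5000
4 4 4431/5000
5 5 8797/10000
6 6 8327/10000
7 7 8081/10000
8 8 7751/10000
DF(3y) is solved at step 3

step 1 [1y] bond c/1=23/400: DF=(4074759/4000000 − 23/400·(0))/(1+23/400) = 9633/10000 ≈ 0.963300
step 2 [2y] bond c/1=3/80: DF=(410899/400000 − 3/80·(0.963300))/(1+3/80) = 9553/10000 ≈ 0.955300
step 3 [3y] bond c/1=17/400: DF=(258023/250000 − 17/400·(0.963300+0.955300))/(1+17/400) = 4559/5000 ≈ 0.911800
step 4 [4y] swap r/1=569/18583: DF=(1 − 569/18583·(0.963300+0.955300+0.911800))/(1+569/18583) = 4431/5000 ≈ 0.886200
step 5 [5y] bond c/1=31/400: DF=(4943653/4000000 − 31/400·(0.963300+0.955300+0.911800+0.886200))/(1+31/400) = 8797/10000 ≈ 0.879700
step 6 [6y] swap r/1=1673/54290: DF=(1 − 1673/54290·(0.963300+0.955300+0.911800+0.886200+0.879700))/(1+1673/54290) = 8327/10000 ≈ 0.832700
step 7 [7y] bond c/1=17/400: DF=(4292707/4000000 − 17/400·(0.963300+0.955300+0.911800+0.886200+0.879700+0.832700))/(1+17/400) = 8081/10000 ≈ 0.808100
step 8 [8y] zero: DF = P = 7751/10000 ≈ 0.775100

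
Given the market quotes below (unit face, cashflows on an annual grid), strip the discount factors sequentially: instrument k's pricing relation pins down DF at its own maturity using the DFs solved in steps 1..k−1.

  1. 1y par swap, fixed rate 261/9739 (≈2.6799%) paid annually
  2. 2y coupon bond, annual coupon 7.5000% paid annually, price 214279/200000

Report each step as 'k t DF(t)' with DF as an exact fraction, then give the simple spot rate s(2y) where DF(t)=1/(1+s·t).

1 1 9739/10000
2 2 9287/10000
s(2y) = (1/(9287/10000) − 1)/(2) = 713/18574 ≈ 3.8387%

step 1 [1y] swap r/1=261/9739: DF=(1 − 261/9739·(0))/(1+261/9739) = 9739/10000 ≈ 0.973900
step 2 [2y] bond c/1=3/40: DF=(214279/200000 − 3/40·(0.973900))/(1+3/40) = 9287/10000 ≈ 0.928700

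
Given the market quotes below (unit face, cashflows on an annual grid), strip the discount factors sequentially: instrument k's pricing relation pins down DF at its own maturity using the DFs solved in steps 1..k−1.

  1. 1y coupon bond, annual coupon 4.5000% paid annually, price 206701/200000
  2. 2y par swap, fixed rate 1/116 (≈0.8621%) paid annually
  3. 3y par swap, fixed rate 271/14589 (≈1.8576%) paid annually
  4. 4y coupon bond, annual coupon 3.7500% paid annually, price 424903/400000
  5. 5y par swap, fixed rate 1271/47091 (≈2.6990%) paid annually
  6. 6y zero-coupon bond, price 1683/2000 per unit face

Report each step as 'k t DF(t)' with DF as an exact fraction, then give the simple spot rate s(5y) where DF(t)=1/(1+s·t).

step 1 [1y] bond c/1=9/200: DF=(206701/200000 − 9/200·(0))/(1+9/200) = 989/1000 ≈ 0.989000
step 2 [2y] swap r/1=1/116: DF=(1 − 1/116·(0.989000))/(1+1/116) = 983/1000 ≈ 0.983000
step 3 [3y] swap r/1=271/14589: DF=(1 − 271/14589·(0.989000+0.983000))/(1+271/14589) = 4729/5000 ≈ 0.945800
step 4 [4y] bond c/1=3/80: DF=(424903/400000 − 3/80·(0.989000+0.983000+0.945800))/(1+3/80) = 574/625 ≈ 0.918400
step 5 [5y] swap r/1=1271/47091: DF=(1 − 1271/47091·(0.989000+0.983000+0.945800+0.918400))/(1+1271/47091) = 8729/10000 ≈ 0.872900
step 6 [6y] zero: DF = P = 1683/2000 ≈ 0.841500

1 1 989/1000
2 2 983/1000
3 3 4729/5000
4 4 574/625
5 5 8729/10000
6 6 1683/2000
s(5y) = (1/(8729/10000) − 1)/(5) = 1271/43645 ≈ 2.9121%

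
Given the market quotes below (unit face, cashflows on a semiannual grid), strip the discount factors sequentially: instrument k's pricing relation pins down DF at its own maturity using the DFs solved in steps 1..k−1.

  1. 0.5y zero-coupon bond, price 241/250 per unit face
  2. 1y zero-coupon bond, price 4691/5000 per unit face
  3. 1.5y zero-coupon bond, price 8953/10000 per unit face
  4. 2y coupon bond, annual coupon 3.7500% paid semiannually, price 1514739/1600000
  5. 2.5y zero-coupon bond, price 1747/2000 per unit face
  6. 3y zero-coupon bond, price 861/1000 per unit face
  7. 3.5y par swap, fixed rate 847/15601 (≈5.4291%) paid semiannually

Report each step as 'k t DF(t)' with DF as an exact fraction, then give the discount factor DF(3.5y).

1 1/2 241/250
2 1 4691/5000
3 3/2 8953/10000
4 2 4389/5000
5 5/2 1747/2000
6 3 861/1000
7 7/2 4153/5000
DF(3.5y) = 4153/5000 ≈ 0.830600

step 1 [0.5y] zero: DF = P = 241/250 ≈ 0.964000
step 2 [1y] zero: DF = P = 4691/5000 ≈ 0.938200
step 3 [1.5y] zero: DF = P = 8953/10000 ≈ 0.895300
step 4 [2y] bond c/2=3/160: DF=(1514739/1600000 − 3/160·(0.964000+0.938200+0.895300))/(1+3/160) = 4389/5000 ≈ 0.877800
step 5 [2.5y] zero: DF = P = 1747/2000 ≈ 0.873500
step 6 [3y] zero: DF = P = 861/1000 ≈ 0.861000
step 7 [3.5y] swap r/2=847/31202: DF=(1 − 847/31202·(0.964000+0.938200+0.895300+0.877800+0.873500+0.861000))/(1+847/31202) = 4153/5000 ≈ 0.830600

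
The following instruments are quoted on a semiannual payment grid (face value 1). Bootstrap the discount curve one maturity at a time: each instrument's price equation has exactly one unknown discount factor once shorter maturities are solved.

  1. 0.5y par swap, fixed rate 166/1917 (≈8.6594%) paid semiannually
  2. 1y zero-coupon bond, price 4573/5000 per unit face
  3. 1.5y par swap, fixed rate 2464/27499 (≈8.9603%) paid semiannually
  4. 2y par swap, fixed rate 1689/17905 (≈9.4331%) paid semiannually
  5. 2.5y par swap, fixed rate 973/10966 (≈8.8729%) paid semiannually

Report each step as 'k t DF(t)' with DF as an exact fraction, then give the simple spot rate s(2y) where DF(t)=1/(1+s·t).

step 1 [0.5y] swap r/2=83/1917: DF=(1 − 83/1917·(0))/(1+83/1917) = 1917/2000 ≈ 0.958500
step 2 [1y] zero: DF = P = 4573/5000 ≈ 0.914600
step 3 [1.5y] swap r/2=1232/27499: DF=(1 − 1232/27499·(0.958500+0.914600))/(1+1232/27499) = 548/625 ≈ 0.876800
step 4 [2y] swap r/2=1689/35810: DF=(1 − 1689/35810·(0.958500+0.914600+0.876800))/(1+1689/35810) = 8311/10000 ≈ 0.831100
step 5 [2.5y] swap r/2=973/21932: DF=(1 − 973/21932·(0.958500+0.914600+0.876800+0.831100))/(1+973/21932) = 4027/5000 ≈ 0.805400

1 1/2 1917/2000
2 1 4573/5000
3 3/2 548/625
4 2 8311/10000
5 5/2 4027/5000
s(2y) = (1/(8311/10000) − 1)/(2) = 1689/16622 ≈ 10.1612%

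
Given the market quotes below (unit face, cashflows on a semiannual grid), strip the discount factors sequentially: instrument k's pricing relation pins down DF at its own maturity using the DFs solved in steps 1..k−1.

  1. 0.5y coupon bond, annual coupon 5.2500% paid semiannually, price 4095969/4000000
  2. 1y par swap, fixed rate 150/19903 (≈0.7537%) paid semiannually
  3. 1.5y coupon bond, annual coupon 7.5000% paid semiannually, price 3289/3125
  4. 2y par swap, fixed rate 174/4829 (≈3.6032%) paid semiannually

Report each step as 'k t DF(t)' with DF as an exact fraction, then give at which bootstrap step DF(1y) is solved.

1 1/2 4989/5000
2 1 397/400
3 3/2 377/400
4 2 1163/1250
DF(1y) is solved at step 2

step 1 [0.5y] bond c/2=21/800: DF=(4095969/4000000 − 21/800·(0))/(1+21/800) = 4989/5000 ≈ 0.997800
step 2 [1y] swap r/2=75/19903: DF=(1 − 75/19903·(0.997800))/(1+75/19903) = 397/400 ≈ 0.992500
step 3 [1.5y] bond c/2=3/80: DF=(3289/3125 − 3/80·(0.997800+0.992500))/(1+3/80) = 377/400 ≈ 0.942500
step 4 [2y] swap r/2=87/4829: DF=(1 − 87/4829·(0.997800+0.992500+0.942500))/(1+87/4829) = 1163/1250 ≈ 0.930400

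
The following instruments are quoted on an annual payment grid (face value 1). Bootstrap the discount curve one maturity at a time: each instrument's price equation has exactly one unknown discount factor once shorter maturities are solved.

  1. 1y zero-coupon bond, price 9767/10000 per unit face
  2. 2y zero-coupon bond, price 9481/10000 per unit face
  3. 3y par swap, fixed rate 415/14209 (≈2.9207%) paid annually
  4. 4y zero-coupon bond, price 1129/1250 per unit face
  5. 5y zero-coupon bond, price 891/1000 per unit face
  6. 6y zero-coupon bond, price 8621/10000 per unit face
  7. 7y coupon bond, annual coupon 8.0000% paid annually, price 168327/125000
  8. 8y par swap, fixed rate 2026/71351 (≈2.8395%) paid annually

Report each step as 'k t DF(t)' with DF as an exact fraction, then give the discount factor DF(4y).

1 1 9767/10000
2 2 9481/10000
3 3 917/1000
4 4 1129/1250
5 5 891/1000
6 6 8621/10000
7 7 2099/2500
8 8 3987/5000
DF(4y) = 1129/1250 ≈ 0.903200

step 1 [1y] zero: DF = P = 9767/10000 ≈ 0.976700
step 2 [2y] zero: DF = P = 9481/10000 ≈ 0.948100
step 3 [3y] swap r/1=415/14209: DF=(1 − 415/14209·(0.976700+0.948100))/(1+415/14209) = 917/1000 ≈ 0.917000
step 4 [4y] zero: DF = P = 1129/1250 ≈ 0.903200
step 5 [5y] zero: DF = P = 891/1000 ≈ 0.891000
step 6 [6y] zero: DF = P = 8621/10000 ≈ 0.862100
step 7 [7y] bond c/1=2/25: DF=(168327/125000 − 2/25·(0.976700+0.948100+0.917000+0.903200+0.891000+0.862100))/(1+2/25) = 2099/2500 ≈ 0.839600
step 8 [8y] swap r/1=2026/71351: DF=(1 − 2026/71351·(0.976700+0.948100+0.917000+0.903200+0.891000+0.862100+0.839600))/(1+2026/71351) = 3987/5000 ≈ 0.797400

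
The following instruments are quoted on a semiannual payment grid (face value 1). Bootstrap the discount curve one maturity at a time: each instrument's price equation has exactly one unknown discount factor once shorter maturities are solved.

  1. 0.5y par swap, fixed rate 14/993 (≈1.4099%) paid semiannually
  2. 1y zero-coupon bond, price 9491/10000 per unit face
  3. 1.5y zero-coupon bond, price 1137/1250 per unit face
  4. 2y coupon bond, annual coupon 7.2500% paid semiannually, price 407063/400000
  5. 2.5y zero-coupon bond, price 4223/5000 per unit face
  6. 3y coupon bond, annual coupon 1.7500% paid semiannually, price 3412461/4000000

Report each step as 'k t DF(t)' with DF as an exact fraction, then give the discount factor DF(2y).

1 1/2 993/1000
2 1 9491/10000
3 3/2 1137/1250
4 2 8823/10000
5 5/2 4223/5000
6 3 403/500
DF(2y) = 8823/10000 ≈ 0.882300

step 1 [0.5y] swap r/2=7/993: DF=(1 − 7/993·(0))/(1+7/993) = 993/1000 ≈ 0.993000
step 2 [1y] zero: DF = P = 9491/10000 ≈ 0.949100
step 3 [1.5y] zero: DF = P = 1137/1250 ≈ 0.909600
step 4 [2y] bond c/2=29/800: DF=(407063/400000 − 29/800·(0.993000+0.949100+0.909600))/(1+29/800) = 8823/10000 ≈ 0.882300
step 5 [2.5y] zero: DF = P = 4223/5000 ≈ 0.844600
step 6 [3y] bond c/2=7/800: DF=(3412461/4000000 − 7/800·(0.993000+0.949100+0.909600+0.882300+0.844600))/(1+7/800) = 403/500 ≈ 0.806000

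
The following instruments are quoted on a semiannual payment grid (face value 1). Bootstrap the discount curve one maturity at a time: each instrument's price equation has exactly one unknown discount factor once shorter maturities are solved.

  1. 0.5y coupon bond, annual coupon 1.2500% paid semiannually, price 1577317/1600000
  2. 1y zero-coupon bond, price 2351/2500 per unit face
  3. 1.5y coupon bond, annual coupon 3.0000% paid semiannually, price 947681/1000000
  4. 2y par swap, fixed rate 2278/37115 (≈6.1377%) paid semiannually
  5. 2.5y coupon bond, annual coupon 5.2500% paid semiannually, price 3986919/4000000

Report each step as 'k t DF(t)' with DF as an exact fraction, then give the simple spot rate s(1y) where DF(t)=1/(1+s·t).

step 1 [0.5y] bond c/2=1/160: DF=(1577317/1600000 − 1/160·(0))/(1+1/160) = 9797/10000 ≈ 0.979700
step 2 [1y] zero: DF = P = 2351/2500 ≈ 0.940400
step 3 [1.5y] bond c/2=3/200: DF=(947681/1000000 − 3/200·(0.979700+0.940400))/(1+3/200) = 9053/10000 ≈ 0.905300
step 4 [2y] swap r/2=1139/37115: DF=(1 − 1139/37115·(0.979700+0.940400+0.905300))/(1+1139/37115) = 8861/10000 ≈ 0.886100
step 5 [2.5y] bond c/2=21/800: DF=(3986919/4000000 − 21/800·(0.979700+0.940400+0.905300+0.886100))/(1+21/800) = 8763/10000 ≈ 0.876300

1 1/2 9797/10000
2 1 2351/2500
3 3/2 9053/10000
4 2 8861/10000
5 5/2 8763/10000
s(1y) = (1/(2351/2500) − 1)/(1) = 149/2351 ≈ 6.3377%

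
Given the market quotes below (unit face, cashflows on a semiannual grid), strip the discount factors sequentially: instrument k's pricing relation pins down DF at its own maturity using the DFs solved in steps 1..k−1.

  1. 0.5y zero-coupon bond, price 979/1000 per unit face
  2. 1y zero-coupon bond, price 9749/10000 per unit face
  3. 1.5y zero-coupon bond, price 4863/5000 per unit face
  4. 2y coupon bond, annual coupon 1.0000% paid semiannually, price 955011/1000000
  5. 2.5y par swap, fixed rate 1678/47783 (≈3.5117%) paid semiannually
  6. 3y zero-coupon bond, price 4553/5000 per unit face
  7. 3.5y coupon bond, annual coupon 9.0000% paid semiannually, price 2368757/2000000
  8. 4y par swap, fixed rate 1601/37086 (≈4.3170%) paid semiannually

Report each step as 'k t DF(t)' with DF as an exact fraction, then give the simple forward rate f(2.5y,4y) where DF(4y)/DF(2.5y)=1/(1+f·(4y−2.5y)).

1 1/2 979/1000
2 1 9749/10000
3 3/2 4863/5000
4 2 9357/10000
5 5/2 9161/10000
6 3 4553/5000
7 7/2 2221/2500
8 4 8399/10000
f(2.5y,4y) = ((9161/10000)/(8399/10000) − 1)/(3/2) = 508/8399 ≈ 6.0483%

step 1 [0.5y] zero: DF = P = 979/1000 ≈ 0.979000
step 2 [1y] zero: DF = P = 9749/10000 ≈ 0.974900
step 3 [1.5y] zero: DF = P = 4863/5000 ≈ 0.972600
step 4 [2y] bond c/2=1/200: DF=(955011/1000000 − 1/200·(0.979000+0.974900+0.972600))/(1+1/200) = 9357/10000 ≈ 0.935700
step 5 [2.5y] swap r/2=839/47783: DF=(1 − 839/47783·(0.979000+0.974900+0.972600+0.935700))/(1+839/47783) = 9161/10000 ≈ 0.916100
step 6 [3y] zero: DF = P = 4553/5000 ≈ 0.910600
step 7 [3.5y] bond c/2=9/200: DF=(2368757/2000000 − 9/200·(0.979000+0.974900+0.972600+0.935700+0.916100+0.910600))/(1+9/200) = 2221/2500 ≈ 0.888400
step 8 [4y] swap r/2=1601/74172: DF=(1 − 1601/74172·(0.979000+0.974900+0.972600+0.935700+0.916100+0.910600+0.888400))/(1+1601/74172) = 8399/10000 ≈ 0.839900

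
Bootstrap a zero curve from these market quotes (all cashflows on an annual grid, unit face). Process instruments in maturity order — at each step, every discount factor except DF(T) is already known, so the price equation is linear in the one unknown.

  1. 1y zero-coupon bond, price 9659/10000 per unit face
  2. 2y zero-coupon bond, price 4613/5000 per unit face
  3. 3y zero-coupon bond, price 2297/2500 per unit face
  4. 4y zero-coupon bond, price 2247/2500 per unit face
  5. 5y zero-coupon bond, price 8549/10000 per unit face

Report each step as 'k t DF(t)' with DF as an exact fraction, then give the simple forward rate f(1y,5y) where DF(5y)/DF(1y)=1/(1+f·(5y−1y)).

step 1 [1y] zero: DF = P = 9659/10000 ≈ 0.965900
step 2 [2y] zero: DF = P = 4613/5000 ≈ 0.922600
step 3 [3y] zero: DF = P = 2297/2500 ≈ 0.918800
step 4 [4y] zero: DF = P = 2247/2500 ≈ 0.898800
step 5 [5y] zero: DF = P = 8549/10000 ≈ 0.854900

1 1 9659/10000
2 2 4613/5000
3 3 2297/2500
4 4 2247/2500
5 5 8549/10000
f(1y,5y) = ((9659/10000)/(8549/10000) − 1)/(4) = 555/17098 ≈ 3.2460%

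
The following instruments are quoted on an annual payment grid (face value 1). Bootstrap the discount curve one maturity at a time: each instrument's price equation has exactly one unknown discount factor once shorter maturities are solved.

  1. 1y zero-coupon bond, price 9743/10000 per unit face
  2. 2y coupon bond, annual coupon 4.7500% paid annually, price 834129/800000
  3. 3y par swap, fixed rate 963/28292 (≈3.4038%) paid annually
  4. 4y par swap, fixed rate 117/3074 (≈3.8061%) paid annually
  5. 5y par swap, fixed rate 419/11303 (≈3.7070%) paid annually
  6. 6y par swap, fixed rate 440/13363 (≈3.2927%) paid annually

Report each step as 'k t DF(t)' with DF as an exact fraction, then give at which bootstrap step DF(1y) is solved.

step 1 [1y] zero: DF = P = 9743/10000 ≈ 0.974300
step 2 [2y] bond c/1=19/400: DF=(834129/800000 − 19/400·(0.974300))/(1+19/400) = 1189/1250 ≈ 0.951200
step 3 [3y] swap r/1=963/28292: DF=(1 − 963/28292·(0.974300+0.951200))/(1+963/28292) = 9037/10000 ≈ 0.903700
step 4 [4y] swap r/1=117/3074: DF=(1 − 117/3074·(0.974300+0.951200+0.903700))/(1+117/3074) = 2149/2500 ≈ 0.859600
step 5 [5y] swap r/1=419/11303: DF=(1 − 419/11303·(0.974300+0.951200+0.903700+0.859600))/(1+419/11303) = 2081/2500 ≈ 0.832400
step 6 [6y] swap r/1=440/13363: DF=(1 − 440/13363·(0.974300+0.951200+0.903700+0.859600+0.832400))/(1+440/13363) = 103/125 ≈ 0.824000

1 1 9743/10000
2 2 1189/1250
3 3 9037/10000
4 4 2149/2500
5 5 2081/2500
6 6 103/125
DF(1y) is solved at step 1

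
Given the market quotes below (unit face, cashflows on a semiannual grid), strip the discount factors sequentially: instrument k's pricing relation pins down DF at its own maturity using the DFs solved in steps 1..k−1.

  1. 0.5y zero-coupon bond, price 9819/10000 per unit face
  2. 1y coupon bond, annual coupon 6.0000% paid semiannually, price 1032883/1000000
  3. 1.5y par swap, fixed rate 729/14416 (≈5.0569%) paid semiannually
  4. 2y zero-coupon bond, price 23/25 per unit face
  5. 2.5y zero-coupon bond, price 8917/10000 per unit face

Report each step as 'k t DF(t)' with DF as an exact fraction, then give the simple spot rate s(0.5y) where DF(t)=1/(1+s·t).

step 1 [0.5y] zero: DF = P = 9819/10000 ≈ 0.981900
step 2 [1y] bond c/2=3/100: DF=(1032883/1000000 − 3/100·(0.981900))/(1+3/100) = 4871/5000 ≈ 0.974200
step 3 [1.5y] swap r/2=729/28832: DF=(1 − 729/28832·(0.981900+0.974200))/(1+729/28832) = 9271/10000 ≈ 0.927100
step 4 [2y] zero: DF = P = 23/25 ≈ 0.920000
step 5 [2.5y] zero: DF = P = 8917/10000 ≈ 0.891700

1 1/2 9819/10000
2 1 4871/5000
3 3/2 9271/10000
4 2 23/25
5 5/2 8917/10000
s(0.5y) = (1/(9819/10000) − 1)/(1/2) = 362/9819 ≈ 3.6867%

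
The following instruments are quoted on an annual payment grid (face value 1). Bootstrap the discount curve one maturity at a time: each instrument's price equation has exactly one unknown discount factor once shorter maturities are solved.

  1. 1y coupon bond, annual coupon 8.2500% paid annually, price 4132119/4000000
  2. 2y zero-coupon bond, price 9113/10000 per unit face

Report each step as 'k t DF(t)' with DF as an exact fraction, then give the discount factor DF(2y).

1 1 9543/10000
2 2 9113/10000
DF(2y) = 9113/10000 ≈ 0.911300

step 1 [1y] bond c/1=33/400: DF=(4132119/4000000 − 33/400·(0))/(1+33/400) = 9543/10000 ≈ 0.954300
step 2 [2y] zero: DF = P = 9113/10000 ≈ 0.911300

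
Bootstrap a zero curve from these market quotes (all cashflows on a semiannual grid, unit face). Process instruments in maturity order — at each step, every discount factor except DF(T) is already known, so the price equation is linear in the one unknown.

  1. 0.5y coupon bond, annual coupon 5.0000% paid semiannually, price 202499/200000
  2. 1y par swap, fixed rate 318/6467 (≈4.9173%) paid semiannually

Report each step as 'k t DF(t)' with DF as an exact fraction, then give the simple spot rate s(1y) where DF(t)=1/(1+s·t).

1 1/2 4939/5000
2 1 9523/10000
s(1y) = (1/(9523/10000) − 1)/(1) = 477/9523 ≈ 5.0089%

step 1 [0.5y] bond c/2=1/40: DF=(202499/200000 − 1/40·(0))/(1+1/40) = 4939/5000 ≈ 0.987800
step 2 [1y] swap r/2=159/6467: DF=(1 − 159/6467·(0.987800))/(1+159/6467) = 9523/10000 ≈ 0.952300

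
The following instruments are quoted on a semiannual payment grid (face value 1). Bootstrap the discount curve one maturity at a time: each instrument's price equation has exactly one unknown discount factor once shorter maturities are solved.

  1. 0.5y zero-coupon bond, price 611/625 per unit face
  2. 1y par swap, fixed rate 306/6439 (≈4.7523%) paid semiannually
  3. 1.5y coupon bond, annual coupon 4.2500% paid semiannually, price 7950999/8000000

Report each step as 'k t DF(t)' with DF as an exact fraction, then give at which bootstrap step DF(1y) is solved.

1 1/2 611/625
2 1 9541/10000
3 3/2 933/1000
DF(1y) is solved at step 2

step 1 [0.5y] zero: DF = P = 611/625 ≈ 0.977600
step 2 [1y] swap r/2=153/6439: DF=(1 − 153/6439·(0.977600))/(1+153/6439) = 9541/10000 ≈ 0.954100
step 3 [1.5y] bond c/2=17/800: DF=(7950999/8000000 − 17/800·(0.977600+0.954100))/(1+17/800) = 933/1000 ≈ 0.933000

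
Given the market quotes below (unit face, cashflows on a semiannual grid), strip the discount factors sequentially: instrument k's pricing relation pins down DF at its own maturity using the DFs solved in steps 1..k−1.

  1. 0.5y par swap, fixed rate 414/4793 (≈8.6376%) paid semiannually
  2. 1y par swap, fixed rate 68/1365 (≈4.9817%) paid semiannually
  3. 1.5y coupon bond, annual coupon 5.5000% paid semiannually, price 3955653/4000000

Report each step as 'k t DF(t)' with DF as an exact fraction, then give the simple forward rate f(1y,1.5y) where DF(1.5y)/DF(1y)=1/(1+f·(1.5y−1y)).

1 1/2 4793/5000
2 1 2381/2500
3 3/2 9113/10000
f(1y,1.5y) = ((2381/2500)/(9113/10000) − 1)/(1/2) = 822/9113 ≈ 9.0201%

step 1 [0.5y] swap r/2=207/4793: DF=(1 − 207/4793·(0))/(1+207/4793) = 4793/5000 ≈ 0.958600
step 2 [1y] swap r/2=34/1365: DF=(1 − 34/1365·(0.958600))/(1+34/1365) = 2381/2500 ≈ 0.952400
step 3 [1.5y] bond c/2=11/400: DF=(3955653/4000000 − 11/400·(0.958600+0.952400))/(1+11/400) = 9113/10000 ≈ 0.911300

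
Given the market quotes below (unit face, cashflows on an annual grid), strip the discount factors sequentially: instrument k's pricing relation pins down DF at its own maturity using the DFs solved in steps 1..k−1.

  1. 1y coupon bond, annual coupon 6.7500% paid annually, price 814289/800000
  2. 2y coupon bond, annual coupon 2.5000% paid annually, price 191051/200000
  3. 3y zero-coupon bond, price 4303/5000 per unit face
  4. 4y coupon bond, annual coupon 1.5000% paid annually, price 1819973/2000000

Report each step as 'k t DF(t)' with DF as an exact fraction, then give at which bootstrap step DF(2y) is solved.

step 1 [1y] bond c/1=27/400: DF=(814289/800000 − 27/400·(0))/(1+27/400) = 1907/2000 ≈ 0.953500
step 2 [2y] bond c/1=1/40: DF=(191051/200000 − 1/40·(0.953500))/(1+1/40) = 9087/10000 ≈ 0.908700
step 3 [3y] zero: DF = P = 4303/5000 ≈ 0.860600
step 4 [4y] bond c/1=3/200: DF=(1819973/2000000 − 3/200·(0.953500+0.908700+0.860600))/(1+3/200) = 8563/10000 ≈ 0.856300

1 1 1907/2000
2 2 9087/10000
3 3 4303/5000
4 4 8563/10000
DF(2y) is solved at step 2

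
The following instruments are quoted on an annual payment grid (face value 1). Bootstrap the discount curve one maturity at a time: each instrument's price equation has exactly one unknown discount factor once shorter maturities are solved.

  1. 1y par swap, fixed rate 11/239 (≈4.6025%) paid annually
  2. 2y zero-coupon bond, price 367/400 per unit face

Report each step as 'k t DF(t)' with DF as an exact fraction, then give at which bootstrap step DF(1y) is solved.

step 1 [1y] swap r/1=11/239: DF=(1 − 11/239·(0))/(1+11/239) = 239/250 ≈ 0.956000
step 2 [2y] zero: DF = P = 367/400 ≈ 0.917500

1 1 239/250
2 2 367/400
DF(1y) is solved at step 1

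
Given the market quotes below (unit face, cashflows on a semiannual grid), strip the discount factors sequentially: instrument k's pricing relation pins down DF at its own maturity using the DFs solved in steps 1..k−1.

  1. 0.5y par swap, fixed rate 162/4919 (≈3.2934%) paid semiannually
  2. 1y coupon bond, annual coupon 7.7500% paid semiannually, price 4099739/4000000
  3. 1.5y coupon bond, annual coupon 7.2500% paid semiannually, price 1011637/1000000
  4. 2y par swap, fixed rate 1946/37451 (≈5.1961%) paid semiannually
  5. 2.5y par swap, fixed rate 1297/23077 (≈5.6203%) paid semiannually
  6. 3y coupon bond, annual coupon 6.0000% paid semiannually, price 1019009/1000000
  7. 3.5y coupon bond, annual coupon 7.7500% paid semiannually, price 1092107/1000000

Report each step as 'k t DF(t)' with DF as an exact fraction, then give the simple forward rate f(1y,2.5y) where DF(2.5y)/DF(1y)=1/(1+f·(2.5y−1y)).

step 1 [0.5y] swap r/2=81/4919: DF=(1 − 81/4919·(0))/(1+81/4919) = 4919/5000 ≈ 0.983800
step 2 [1y] bond c/2=31/800: DF=(4099739/4000000 − 31/800·(0.983800))/(1+31/800) = 19/20 ≈ 0.950000
step 3 [1.5y] bond c/2=29/800: DF=(1011637/1000000 − 29/800·(0.983800+0.950000))/(1+29/800) = 4543/5000 ≈ 0.908600
step 4 [2y] swap r/2=973/37451: DF=(1 − 973/37451·(0.983800+0.950000+0.908600))/(1+973/37451) = 9027/10000 ≈ 0.902700
step 5 [2.5y] swap r/2=1297/46154: DF=(1 − 1297/46154·(0.983800+0.950000+0.908600+0.902700))/(1+1297/46154) = 8703/10000 ≈ 0.870300
step 6 [3y] bond c/2=3/100: DF=(1019009/1000000 − 3/100·(0.983800+0.950000+0.908600+0.902700+0.870300))/(1+3/100) = 8549/10000 ≈ 0.854900
step 7 [3.5y] bond c/2=31/800: DF=(1092107/1000000 − 31/800·(0.983800+0.950000+0.908600+0.902700+0.870300+0.854900))/(1+31/800) = 8473/10000 ≈ 0.847300

1 1/2 4919/5000
2 1 19/20
3 3/2 4543/5000
4 2 9027/10000
5 5/2 8703/10000
6 3 8549/10000
7 7/2 8473/10000
f(1y,2.5y) = ((19/20)/(8703/10000) − 1)/(3/2) = 1594/26109 ≈ 6.1052%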